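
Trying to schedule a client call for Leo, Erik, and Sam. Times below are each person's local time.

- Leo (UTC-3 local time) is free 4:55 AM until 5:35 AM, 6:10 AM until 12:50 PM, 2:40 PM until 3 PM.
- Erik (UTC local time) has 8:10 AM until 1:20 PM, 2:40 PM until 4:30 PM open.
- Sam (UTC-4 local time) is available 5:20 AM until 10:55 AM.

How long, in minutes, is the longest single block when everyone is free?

240

Leo in UTC: 07:55-08:35, 09:10-15:50, 17:40-18:00 (add 3h to convert from UTC-3).
Erik in UTC: 08:10-13:20, 14:40-16:30.
Sam in UTC: 09:20-14:55 (add 4h to convert from UTC-4).
Leo ∩ Erik: 08:10-08:35, 09:10-13:20, 14:40-15:50.
Leo ∩ Erik ∩ Sam: 09:20-13:20, 14:40-14:55.
The longest is 09:20-13:20 at 240 minutes.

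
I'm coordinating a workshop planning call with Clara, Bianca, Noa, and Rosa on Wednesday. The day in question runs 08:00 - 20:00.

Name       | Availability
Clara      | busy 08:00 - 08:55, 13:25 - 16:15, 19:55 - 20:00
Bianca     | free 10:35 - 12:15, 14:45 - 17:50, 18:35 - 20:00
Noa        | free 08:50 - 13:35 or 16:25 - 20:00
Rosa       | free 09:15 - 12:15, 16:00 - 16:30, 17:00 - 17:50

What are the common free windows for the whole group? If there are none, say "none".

Clara free: 08:55-13:25, 16:15-19:55 (invert busy blocks within the working day).
Bianca free: 10:35-12:15, 14:45-17:50, 18:35-20:00.
Noa free: 08:50-13:35, 16:25-20:00.
Rosa free: 09:15-12:15, 16:00-16:30, 17:00-17:50.
Clara ∩ Bianca: 10:35-12:15, 16:15-17:50, 18:35-19:55.
Clara ∩ Bianca ∩ Noa: 10:35-12:15, 16:25-17:50, 18:35-19:55.
Clara ∩ Bianca ∩ Noa ∩ Rosa: 10:35-12:15, 16:25-16:30, 17:00-17:50.

10:35-12:15, 16:25-16:30, 17:00-17:50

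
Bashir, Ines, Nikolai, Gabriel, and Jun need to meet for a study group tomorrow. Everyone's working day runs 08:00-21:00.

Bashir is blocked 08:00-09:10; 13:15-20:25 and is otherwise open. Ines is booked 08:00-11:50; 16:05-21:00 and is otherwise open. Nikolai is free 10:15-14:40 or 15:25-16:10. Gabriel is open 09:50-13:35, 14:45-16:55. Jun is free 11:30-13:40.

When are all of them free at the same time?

11:50-13:15

Bashir free: 09:10-13:15, 20:25-21:00 (invert busy blocks within the working day).
Ines free: 11:50-16:05 (invert busy blocks within the working day).
Nikolai free: 10:15-14:40, 15:25-16:10.
Gabriel free: 09:50-13:35, 14:45-16:55.
Jun free: 11:30-13:40.
Bashir ∩ Ines: 11:50-13:15.
Bashir ∩ Ines ∩ Nikolai: 11:50-13:15.
Bashir ∩ Ines ∩ Nikolai ∩ Gabriel: 11:50-13:15.
Bashir ∩ Ines ∩ Nikolai ∩ Gabriel ∩ Jun: 11:50-13:15.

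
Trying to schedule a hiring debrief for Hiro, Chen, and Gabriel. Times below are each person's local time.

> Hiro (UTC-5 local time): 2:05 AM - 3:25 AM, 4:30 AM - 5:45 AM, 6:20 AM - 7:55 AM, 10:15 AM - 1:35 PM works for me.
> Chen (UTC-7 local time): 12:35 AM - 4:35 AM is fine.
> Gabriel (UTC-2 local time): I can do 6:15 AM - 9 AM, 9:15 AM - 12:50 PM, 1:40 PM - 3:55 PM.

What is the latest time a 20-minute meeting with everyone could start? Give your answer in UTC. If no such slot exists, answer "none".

Hiro in UTC: 07:05-08:25, 09:30-10:45, 11:20-12:55, 15:15-18:35 (add 5h to convert from UTC-5).
Chen in UTC: 07:35-11:35 (add 7h to convert from UTC-7).
Gabriel in UTC: 08:15-11:00, 11:15-14:50, 15:40-17:55 (add 2h to convert from UTC-2).
Hiro ∩ Chen: 07:35-08:25, 09:30-10:45, 11:20-11:35.
Hiro ∩ Chen ∩ Gabriel: 08:15-08:25, 09:30-10:45, 11:20-11:35.
Those are the intersection windows.
The last common window of at least 20 minutes is 09:30-10:45; a 20-minute meeting can start as late as 10:25 and still end by 10:45.

10:25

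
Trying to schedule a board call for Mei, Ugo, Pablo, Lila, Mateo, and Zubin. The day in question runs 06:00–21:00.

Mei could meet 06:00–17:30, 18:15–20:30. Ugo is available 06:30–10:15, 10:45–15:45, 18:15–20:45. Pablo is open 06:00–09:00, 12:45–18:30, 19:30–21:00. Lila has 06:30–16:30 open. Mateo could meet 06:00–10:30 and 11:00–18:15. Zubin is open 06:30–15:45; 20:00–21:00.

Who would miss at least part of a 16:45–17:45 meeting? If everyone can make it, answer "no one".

Mei: not fully free for 16:45-17:45. Ugo: not fully free for 16:45-17:45. Pablo: free for 16:45-17:45. Lila: not fully free for 16:45-17:45. Mateo: free for 16:45-17:45. Zubin: not fully free for 16:45-17:45.

Lila, Mei, Ugo, Zubin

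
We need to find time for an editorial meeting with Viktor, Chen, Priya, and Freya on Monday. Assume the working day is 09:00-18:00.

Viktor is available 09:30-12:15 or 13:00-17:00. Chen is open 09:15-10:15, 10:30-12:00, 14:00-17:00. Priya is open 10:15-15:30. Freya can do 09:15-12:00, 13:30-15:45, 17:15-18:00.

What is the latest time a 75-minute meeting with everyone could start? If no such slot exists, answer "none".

14:15

Viktor ∩ Chen: 09:30-10:15, 10:30-12:00, 14:00-17:00.
Viktor ∩ Chen ∩ Priya: 10:30-12:00, 14:00-15:30.
Viktor ∩ Chen ∩ Priya ∩ Freya: 10:30-12:00, 14:00-15:30.
So the common availability across everyone is 10:30-12:00, 14:00-15:30.
The last common window of at least 75 minutes is 14:00-15:30; a 75-minute meeting can start as late as 14:15 and still end by 15:30.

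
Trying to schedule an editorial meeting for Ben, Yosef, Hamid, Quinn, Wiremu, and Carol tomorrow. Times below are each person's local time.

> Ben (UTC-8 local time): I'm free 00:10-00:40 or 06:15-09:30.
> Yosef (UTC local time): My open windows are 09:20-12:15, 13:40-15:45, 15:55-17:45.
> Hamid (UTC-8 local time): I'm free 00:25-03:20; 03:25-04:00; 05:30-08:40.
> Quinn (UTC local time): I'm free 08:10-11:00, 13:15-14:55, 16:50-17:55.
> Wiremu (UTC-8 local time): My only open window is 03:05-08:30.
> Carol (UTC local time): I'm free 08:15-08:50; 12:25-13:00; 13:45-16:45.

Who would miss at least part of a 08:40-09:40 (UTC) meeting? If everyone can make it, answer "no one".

Ben, Carol, Wiremu, Yosef

Ben in UTC: 08:10-08:40, 14:15-17:30 (add 8h to convert from UTC-8).
Yosef in UTC: 09:20-12:15, 13:40-15:45, 15:55-17:45.
Hamid in UTC: 08:25-11:20, 11:25-12:00, 13:30-16:40 (add 8h to convert from UTC-8).
Quinn in UTC: 08:10-11:00, 13:15-14:55, 16:50-17:55.
Wiremu in UTC: 11:05-16:30 (add 8h to convert from UTC-8).
Carol in UTC: 08:15-08:50, 12:25-13:00, 13:45-16:45.
Ben: not fully free for 08:40-09:40. Yosef: not fully free for 08:40-09:40. Hamid: free for 08:40-09:40. Quinn: free for 08:40-09:40. Wiremu: not fully free for 08:40-09:40. Carol: not fully free for 08:40-09:40.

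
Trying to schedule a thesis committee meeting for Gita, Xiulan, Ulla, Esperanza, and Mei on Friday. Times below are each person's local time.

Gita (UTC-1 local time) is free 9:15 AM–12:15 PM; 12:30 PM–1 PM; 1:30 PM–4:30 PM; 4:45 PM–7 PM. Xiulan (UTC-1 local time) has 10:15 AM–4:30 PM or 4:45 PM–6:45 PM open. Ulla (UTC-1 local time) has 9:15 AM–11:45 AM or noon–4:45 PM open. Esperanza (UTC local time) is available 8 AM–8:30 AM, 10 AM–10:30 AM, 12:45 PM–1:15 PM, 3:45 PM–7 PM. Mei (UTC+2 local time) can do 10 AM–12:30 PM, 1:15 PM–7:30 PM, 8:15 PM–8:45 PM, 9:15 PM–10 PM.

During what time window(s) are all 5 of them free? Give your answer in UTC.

Gita in UTC: 10:15-13:15, 13:30-14:00, 14:30-17:30, 17:45-20:00 (add 1h to convert from UTC-1).
Xiulan in UTC: 11:15-17:30, 17:45-19:45 (add 1h to convert from UTC-1).
Ulla in UTC: 10:15-12:45, 13:00-17:45 (add 1h to convert from UTC-1).
Esperanza in UTC: 08:00-08:30, 10:00-10:30, 12:45-13:15, 15:45-19:00.
Mei in UTC: 08:00-10:30, 11:15-17:30, 18:15-18:45, 19:15-20:00 (subtract 2h to convert from UTC+2).
Gita ∩ Xiulan: 11:15-13:15, 13:30-14:00, 14:30-17:30, 17:45-19:45.
Gita ∩ Xiulan ∩ Ulla: 11:15-12:45, 13:00-13:15, 13:30-14:00, 14:30-17:30.
Gita ∩ Xiulan ∩ Ulla ∩ Esperanza: 13:00-13:15, 15:45-17:30.
Gita ∩ Xiulan ∩ Ulla ∩ Esperanza ∩ Mei: 13:00-13:15, 15:45-17:30.

13:00-13:15, 15:45-17:30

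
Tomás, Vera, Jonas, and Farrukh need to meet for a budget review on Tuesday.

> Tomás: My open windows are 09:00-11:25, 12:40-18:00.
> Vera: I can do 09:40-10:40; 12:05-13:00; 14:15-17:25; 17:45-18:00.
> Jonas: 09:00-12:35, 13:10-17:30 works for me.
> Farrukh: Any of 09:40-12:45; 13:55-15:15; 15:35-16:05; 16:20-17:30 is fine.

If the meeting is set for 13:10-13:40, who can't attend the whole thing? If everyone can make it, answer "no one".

Farrukh, Vera

Tomás: free for 13:10-13:40. Vera: not fully free for 13:10-13:40. Jonas: free for 13:10-13:40. Farrukh: not fully free for 13:10-13:40.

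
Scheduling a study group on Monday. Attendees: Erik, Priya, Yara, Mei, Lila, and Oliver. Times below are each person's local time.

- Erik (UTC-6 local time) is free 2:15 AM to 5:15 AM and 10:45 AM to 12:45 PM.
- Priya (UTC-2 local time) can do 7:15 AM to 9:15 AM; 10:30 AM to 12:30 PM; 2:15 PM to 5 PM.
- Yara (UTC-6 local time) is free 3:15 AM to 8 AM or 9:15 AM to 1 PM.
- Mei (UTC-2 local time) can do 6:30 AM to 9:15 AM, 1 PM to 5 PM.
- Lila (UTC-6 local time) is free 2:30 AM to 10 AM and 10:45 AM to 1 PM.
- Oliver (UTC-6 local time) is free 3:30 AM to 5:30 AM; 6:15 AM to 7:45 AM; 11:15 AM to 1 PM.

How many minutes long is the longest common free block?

105

Erik in UTC: 08:15-11:15, 16:45-18:45 (add 6h to convert from UTC-6).
Priya in UTC: 09:15-11:15, 12:30-14:30, 16:15-19:00 (add 2h to convert from UTC-2).
Yara in UTC: 09:15-14:00, 15:15-19:00 (add 6h to convert from UTC-6).
Mei in UTC: 08:30-11:15, 15:00-19:00 (add 2h to convert from UTC-2).
Lila in UTC: 08:30-16:00, 16:45-19:00 (add 6h to convert from UTC-6).
Oliver in UTC: 09:30-11:30, 12:15-13:45, 17:15-19:00 (add 6h to convert from UTC-6).
Erik ∩ Priya: 09:15-11:15, 16:45-18:45.
Erik ∩ Priya ∩ Yara: 09:15-11:15, 16:45-18:45.
Erik ∩ Priya ∩ Yara ∩ Mei: 09:15-11:15, 16:45-18:45.
Erik ∩ Priya ∩ Yara ∩ Mei ∩ Lila: 09:15-11:15, 16:45-18:45.
Erik ∩ Priya ∩ Yara ∩ Mei ∩ Lila ∩ Oliver: 09:30-11:15, 17:15-18:45.
The longest is 09:30-11:15 at 105 minutes.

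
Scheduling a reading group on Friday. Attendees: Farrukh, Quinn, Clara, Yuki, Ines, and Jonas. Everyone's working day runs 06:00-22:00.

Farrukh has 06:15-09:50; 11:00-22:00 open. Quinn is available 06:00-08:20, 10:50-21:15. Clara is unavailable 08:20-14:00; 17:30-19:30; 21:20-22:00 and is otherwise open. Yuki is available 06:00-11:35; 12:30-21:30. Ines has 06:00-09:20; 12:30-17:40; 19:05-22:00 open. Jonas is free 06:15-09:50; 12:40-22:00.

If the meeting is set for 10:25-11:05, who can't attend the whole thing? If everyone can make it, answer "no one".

Farrukh free: 06:15-09:50, 11:00-22:00.
Quinn free: 06:00-08:20, 10:50-21:15.
Clara free: 06:00-08:20, 14:00-17:30, 19:30-21:20 (invert busy blocks within the working day).
Yuki free: 06:00-11:35, 12:30-21:30.
Ines free: 06:00-09:20, 12:30-17:40, 19:05-22:00.
Jonas free: 06:15-09:50, 12:40-22:00.
Farrukh: not fully free for 10:25-11:05. Quinn: not fully free for 10:25-11:05. Clara: not fully free for 10:25-11:05. Yuki: free for 10:25-11:05. Ines: not fully free for 10:25-11:05. Jonas: not fully free for 10:25-11:05.

Clara, Farrukh, Ines, Jonas, Quinn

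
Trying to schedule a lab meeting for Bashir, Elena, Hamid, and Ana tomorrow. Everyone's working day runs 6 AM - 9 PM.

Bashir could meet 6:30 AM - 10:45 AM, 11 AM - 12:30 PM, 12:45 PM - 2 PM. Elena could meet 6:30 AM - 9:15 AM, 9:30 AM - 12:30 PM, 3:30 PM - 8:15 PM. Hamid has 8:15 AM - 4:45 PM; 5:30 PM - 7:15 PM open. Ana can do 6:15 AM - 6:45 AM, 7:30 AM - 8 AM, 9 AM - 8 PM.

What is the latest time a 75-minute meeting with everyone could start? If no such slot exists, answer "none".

11:15

Bashir ∩ Elena: 06:30-09:15, 09:30-10:45, 11:00-12:30.
Bashir ∩ Elena ∩ Hamid: 08:15-09:15, 09:30-10:45, 11:00-12:30.
Bashir ∩ Elena ∩ Hamid ∩ Ana: 09:00-09:15, 09:30-10:45, 11:00-12:30.
Those are the intersection windows.
The last common window of at least 75 minutes is 11:00-12:30; a 75-minute meeting can start as late as 11:15 and still end by 12:30.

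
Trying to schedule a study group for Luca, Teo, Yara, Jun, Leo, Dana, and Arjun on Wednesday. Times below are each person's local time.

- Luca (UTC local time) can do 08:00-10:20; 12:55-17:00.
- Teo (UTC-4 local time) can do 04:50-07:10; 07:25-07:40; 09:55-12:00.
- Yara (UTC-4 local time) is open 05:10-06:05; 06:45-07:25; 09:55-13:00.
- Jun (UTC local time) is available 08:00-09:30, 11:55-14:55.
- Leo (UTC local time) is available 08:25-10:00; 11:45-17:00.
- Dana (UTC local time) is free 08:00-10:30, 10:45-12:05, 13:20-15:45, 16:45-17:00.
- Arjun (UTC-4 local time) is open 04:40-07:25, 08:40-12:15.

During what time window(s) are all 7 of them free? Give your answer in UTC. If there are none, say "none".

09:10-09:30, 13:55-14:55

Luca in UTC: 08:00-10:20, 12:55-17:00.
Teo in UTC: 08:50-11:10, 11:25-11:40, 13:55-16:00 (add 4h to convert from UTC-4).
Yara in UTC: 09:10-10:05, 10:45-11:25, 13:55-17:00 (add 4h to convert from UTC-4).
Jun in UTC: 08:00-09:30, 11:55-14:55.
Leo in UTC: 08:25-10:00, 11:45-17:00.
Dana in UTC: 08:00-10:30, 10:45-12:05, 13:20-15:45, 16:45-17:00.
Arjun in UTC: 08:40-11:25, 12:40-16:15 (add 4h to convert from UTC-4).
Luca ∩ Teo: 08:50-10:20, 13:55-16:00.
Luca ∩ Teo ∩ Yara: 09:10-10:05, 13:55-16:00.
Luca ∩ Teo ∩ Yara ∩ Jun: 09:10-09:30, 13:55-14:55.
Luca ∩ Teo ∩ Yara ∩ Jun ∩ Leo: 09:10-09:30, 13:55-14:55.
Luca ∩ Teo ∩ Yara ∩ Jun ∩ Leo ∩ Dana: 09:10-09:30, 13:55-14:55.
Luca ∩ Teo ∩ Yara ∩ Jun ∩ Leo ∩ Dana ∩ Arjun: 09:10-09:30, 13:55-14:55.
So the common availability across everyone is 09:10-09:30, 13:55-14:55.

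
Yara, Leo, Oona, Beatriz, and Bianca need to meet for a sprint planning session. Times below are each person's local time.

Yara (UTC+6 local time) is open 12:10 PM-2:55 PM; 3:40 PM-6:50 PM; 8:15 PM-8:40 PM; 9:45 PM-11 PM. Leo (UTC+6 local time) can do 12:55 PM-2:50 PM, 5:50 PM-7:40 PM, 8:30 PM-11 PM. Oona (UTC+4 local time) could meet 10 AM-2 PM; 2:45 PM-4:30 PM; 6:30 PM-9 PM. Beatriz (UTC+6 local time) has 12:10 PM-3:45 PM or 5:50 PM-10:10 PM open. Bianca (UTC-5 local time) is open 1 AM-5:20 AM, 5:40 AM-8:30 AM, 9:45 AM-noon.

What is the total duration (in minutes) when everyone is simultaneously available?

Yara in UTC: 06:10-08:55, 09:40-12:50, 14:15-14:40, 15:45-17:00 (subtract 6h to convert from UTC+6).
Leo in UTC: 06:55-08:50, 11:50-13:40, 14:30-17:00 (subtract 6h to convert from UTC+6).
Oona in UTC: 06:00-10:00, 10:45-12:30, 14:30-17:00 (subtract 4h to convert from UTC+4).
Beatriz in UTC: 06:10-09:45, 11:50-16:10 (subtract 6h to convert from UTC+6).
Bianca in UTC: 06:00-10:20, 10:40-13:30, 14:45-17:00 (add 5h to convert from UTC-5).
Yara ∩ Leo: 06:55-08:50, 11:50-12:50, 14:30-14:40, 15:45-17:00.
Yara ∩ Leo ∩ Oona: 06:55-08:50, 11:50-12:30, 14:30-14:40, 15:45-17:00.
Yara ∩ Leo ∩ Oona ∩ Beatriz: 06:55-08:50, 11:50-12:30, 14:30-14:40, 15:45-16:10.
Yara ∩ Leo ∩ Oona ∩ Beatriz ∩ Bianca: 06:55-08:50, 11:50-12:30, 15:45-16:10.
Summing the common windows: 115 + 40 + 25 = 180 minutes.

180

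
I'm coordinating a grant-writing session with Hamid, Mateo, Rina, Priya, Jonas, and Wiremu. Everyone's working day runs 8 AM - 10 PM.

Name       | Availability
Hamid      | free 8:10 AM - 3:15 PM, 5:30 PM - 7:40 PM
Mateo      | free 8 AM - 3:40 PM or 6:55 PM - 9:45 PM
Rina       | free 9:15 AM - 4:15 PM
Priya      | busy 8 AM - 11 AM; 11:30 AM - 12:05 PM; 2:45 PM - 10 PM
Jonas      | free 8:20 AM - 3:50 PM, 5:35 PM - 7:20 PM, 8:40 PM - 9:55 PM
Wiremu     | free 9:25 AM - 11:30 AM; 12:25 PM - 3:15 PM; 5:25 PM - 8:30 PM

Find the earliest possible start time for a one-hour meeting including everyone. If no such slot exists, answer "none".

Hamid free: 08:10-15:15, 17:30-19:40.
Mateo free: 08:00-15:40, 18:55-21:45.
Rina free: 09:15-16:15.
Priya free: 11:00-11:30, 12:05-14:45 (invert busy blocks within the working day).
Jonas free: 08:20-15:50, 17:35-19:20, 20:40-21:55.
Wiremu free: 09:25-11:30, 12:25-15:15, 17:25-20:30.
Hamid ∩ Mateo: 08:10-15:15, 18:55-19:40.
Hamid ∩ Mateo ∩ Rina: 09:15-15:15.
Hamid ∩ Mateo ∩ Rina ∩ Priya: 11:00-11:30, 12:05-14:45.
Hamid ∩ Mateo ∩ Rina ∩ Priya ∩ Jonas: 11:00-11:30, 12:05-14:45.
Hamid ∩ Mateo ∩ Rina ∩ Priya ∩ Jonas ∩ Wiremu: 11:00-11:30, 12:25-14:45.
The first common window of at least 60 minutes is 12:25-14:45, so the earliest start is 12:25.

12:25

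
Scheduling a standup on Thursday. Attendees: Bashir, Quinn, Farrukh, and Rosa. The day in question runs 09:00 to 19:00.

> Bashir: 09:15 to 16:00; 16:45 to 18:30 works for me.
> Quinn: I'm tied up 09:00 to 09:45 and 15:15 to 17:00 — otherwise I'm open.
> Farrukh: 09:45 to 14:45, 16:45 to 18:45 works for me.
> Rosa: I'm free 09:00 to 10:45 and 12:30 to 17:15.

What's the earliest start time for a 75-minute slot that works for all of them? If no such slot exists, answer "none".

12:30

Bashir free: 09:15-16:00, 16:45-18:30.
Quinn free: 09:45-15:15, 17:00-19:00 (invert busy blocks within the working day).
Farrukh free: 09:45-14:45, 16:45-18:45.
Rosa free: 09:00-10:45, 12:30-17:15.
Bashir ∩ Quinn: 09:45-15:15, 17:00-18:30.
Bashir ∩ Quinn ∩ Farrukh: 09:45-14:45, 17:00-18:30.
Bashir ∩ Quinn ∩ Farrukh ∩ Rosa: 09:45-10:45, 12:30-14:45, 17:00-17:15.
The first common window of at least 75 minutes is 12:30-14:45, so the earliest start is 12:30.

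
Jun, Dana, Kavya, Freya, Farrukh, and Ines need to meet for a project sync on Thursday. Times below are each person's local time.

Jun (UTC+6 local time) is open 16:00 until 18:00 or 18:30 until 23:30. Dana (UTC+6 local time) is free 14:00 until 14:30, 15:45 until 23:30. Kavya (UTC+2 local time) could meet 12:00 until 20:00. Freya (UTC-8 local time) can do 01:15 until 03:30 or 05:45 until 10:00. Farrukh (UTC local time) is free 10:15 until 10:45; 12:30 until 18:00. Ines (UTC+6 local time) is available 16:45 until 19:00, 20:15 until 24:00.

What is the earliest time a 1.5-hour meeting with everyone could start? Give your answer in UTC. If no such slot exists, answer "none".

Jun in UTC: 10:00-12:00, 12:30-17:30 (subtract 6h to convert from UTC+6).
Dana in UTC: 08:00-08:30, 09:45-17:30 (subtract 6h to convert from UTC+6).
Kavya in UTC: 10:00-18:00 (subtract 2h to convert from UTC+2).
Freya in UTC: 09:15-11:30, 13:45-18:00 (add 8h to convert from UTC-8).
Farrukh in UTC: 10:15-10:45, 12:30-18:00.
Ines in UTC: 10:45-13:00, 14:15-18:00 (subtract 6h to convert from UTC+6).
Jun ∩ Dana: 10:00-12:00, 12:30-17:30.
Jun ∩ Dana ∩ Kavya: 10:00-12:00, 12:30-17:30.
Jun ∩ Dana ∩ Kavya ∩ Freya: 10:00-11:30, 13:45-17:30.
Jun ∩ Dana ∩ Kavya ∩ Freya ∩ Farrukh: 10:15-10:45, 13:45-17:30.
Jun ∩ Dana ∩ Kavya ∩ Freya ∩ Farrukh ∩ Ines: 14:15-17:30.
The first common window of at least 90 minutes is 14:15-17:30, so the earliest start is 14:15.

14:15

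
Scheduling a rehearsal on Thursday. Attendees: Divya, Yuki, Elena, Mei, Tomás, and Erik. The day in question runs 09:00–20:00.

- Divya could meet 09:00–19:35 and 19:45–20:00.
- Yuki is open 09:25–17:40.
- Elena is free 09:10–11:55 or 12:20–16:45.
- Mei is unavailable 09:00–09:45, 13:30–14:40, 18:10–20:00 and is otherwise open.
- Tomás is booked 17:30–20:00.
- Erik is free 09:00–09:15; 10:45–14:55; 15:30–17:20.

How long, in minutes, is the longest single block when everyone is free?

Divya free: 09:00-19:35, 19:45-20:00.
Yuki free: 09:25-17:40.
Elena free: 09:10-11:55, 12:20-16:45.
Mei free: 09:45-13:30, 14:40-18:10 (invert busy blocks within the working day).
Tomás free: 09:00-17:30 (invert busy blocks within the working day).
Erik free: 09:00-09:15, 10:45-14:55, 15:30-17:20.
Divya ∩ Yuki: 09:25-17:40.
Divya ∩ Yuki ∩ Elena: 09:25-11:55, 12:20-16:45.
Divya ∩ Yuki ∩ Elena ∩ Mei: 09:45-11:55, 12:20-13:30, 14:40-16:45.
Divya ∩ Yuki ∩ Elena ∩ Mei ∩ Tomás: 09:45-11:55, 12:20-13:30, 14:40-16:45.
Divya ∩ Yuki ∩ Elena ∩ Mei ∩ Tomás ∩ Erik: 10:45-11:55, 12:20-13:30, 14:40-14:55, 15:30-16:45.
The longest is 15:30-16:45 at 75 minutes.

75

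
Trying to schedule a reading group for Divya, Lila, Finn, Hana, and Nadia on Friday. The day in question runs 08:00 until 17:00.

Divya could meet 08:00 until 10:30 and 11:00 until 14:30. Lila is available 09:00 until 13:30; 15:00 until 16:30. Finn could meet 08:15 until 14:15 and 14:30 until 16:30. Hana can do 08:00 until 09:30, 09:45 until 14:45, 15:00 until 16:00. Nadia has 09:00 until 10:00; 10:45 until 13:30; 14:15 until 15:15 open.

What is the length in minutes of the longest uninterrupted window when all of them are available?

Divya ∩ Lila: 09:00-10:30, 11:00-13:30.
Divya ∩ Lila ∩ Finn: 09:00-10:30, 11:00-13:30.
Divya ∩ Lila ∩ Finn ∩ Hana: 09:00-09:30, 09:45-10:30, 11:00-13:30.
Divya ∩ Lila ∩ Finn ∩ Hana ∩ Nadia: 09:00-09:30, 09:45-10:00, 11:00-13:30.
Those are the intersection windows.
The longest is 11:00-13:30 at 150 minutes.

150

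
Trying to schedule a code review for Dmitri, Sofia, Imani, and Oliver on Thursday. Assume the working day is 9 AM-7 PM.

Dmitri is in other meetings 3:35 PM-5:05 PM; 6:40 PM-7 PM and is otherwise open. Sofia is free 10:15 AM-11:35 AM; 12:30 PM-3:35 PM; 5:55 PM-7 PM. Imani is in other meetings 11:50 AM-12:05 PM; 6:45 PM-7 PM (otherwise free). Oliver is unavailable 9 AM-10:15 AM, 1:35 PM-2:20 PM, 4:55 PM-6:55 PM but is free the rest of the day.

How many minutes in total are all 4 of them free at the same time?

Dmitri free: 09:00-15:35, 17:05-18:40 (invert busy blocks within the working day).
Sofia free: 10:15-11:35, 12:30-15:35, 17:55-19:00.
Imani free: 09:00-11:50, 12:05-18:45 (invert busy blocks within the working day).
Oliver free: 10:15-13:35, 14:20-16:55, 18:55-19:00 (invert busy blocks within the working day).
Dmitri ∩ Sofia: 10:15-11:35, 12:30-15:35, 17:55-18:40.
Dmitri ∩ Sofia ∩ Imani: 10:15-11:35, 12:30-15:35, 17:55-18:40.
Dmitri ∩ Sofia ∩ Imani ∩ Oliver: 10:15-11:35, 12:30-13:35, 14:20-15:35.
So the common availability across everyone is 10:15-11:35, 12:30-13:35, 14:20-15:35.
Summing the common windows: 80 + 65 + 75 = 220 minutes.

220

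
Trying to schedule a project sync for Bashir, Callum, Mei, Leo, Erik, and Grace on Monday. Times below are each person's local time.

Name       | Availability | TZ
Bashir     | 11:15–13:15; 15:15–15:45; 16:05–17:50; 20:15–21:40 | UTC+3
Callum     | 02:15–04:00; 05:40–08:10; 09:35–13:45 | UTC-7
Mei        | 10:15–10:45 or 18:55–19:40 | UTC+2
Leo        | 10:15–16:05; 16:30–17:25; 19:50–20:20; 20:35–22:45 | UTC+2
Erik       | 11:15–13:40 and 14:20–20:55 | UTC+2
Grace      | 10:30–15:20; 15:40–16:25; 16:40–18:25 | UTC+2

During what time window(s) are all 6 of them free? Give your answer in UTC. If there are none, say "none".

none

Bashir in UTC: 08:15-10:15, 12:15-12:45, 13:05-14:50, 17:15-18:40 (subtract 3h to convert from UTC+3).
Callum in UTC: 09:15-11:00, 12:40-15:10, 16:35-20:45 (add 7h to convert from UTC-7).
Mei in UTC: 08:15-08:45, 16:55-17:40 (subtract 2h to convert from UTC+2).
Leo in UTC: 08:15-14:05, 14:30-15:25, 17:50-18:20, 18:35-20:45 (subtract 2h to convert from UTC+2).
Erik in UTC: 09:15-11:40, 12:20-18:55 (subtract 2h to convert from UTC+2).
Grace in UTC: 08:30-13:20, 13:40-14:25, 14:40-16:25 (subtract 2h to convert from UTC+2).
Bashir ∩ Callum: 09:15-10:15, 12:40-12:45, 13:05-14:50, 17:15-18:40.
Bashir ∩ Callum ∩ Mei: 17:15-17:40.
Bashir ∩ Callum ∩ Mei ∩ Leo: ∅.
Bashir ∩ Callum ∩ Mei ∩ Leo ∩ Erik: ∅.
Bashir ∩ Callum ∩ Mei ∩ Leo ∩ Erik ∩ Grace: ∅.
There is no time when everyone is free.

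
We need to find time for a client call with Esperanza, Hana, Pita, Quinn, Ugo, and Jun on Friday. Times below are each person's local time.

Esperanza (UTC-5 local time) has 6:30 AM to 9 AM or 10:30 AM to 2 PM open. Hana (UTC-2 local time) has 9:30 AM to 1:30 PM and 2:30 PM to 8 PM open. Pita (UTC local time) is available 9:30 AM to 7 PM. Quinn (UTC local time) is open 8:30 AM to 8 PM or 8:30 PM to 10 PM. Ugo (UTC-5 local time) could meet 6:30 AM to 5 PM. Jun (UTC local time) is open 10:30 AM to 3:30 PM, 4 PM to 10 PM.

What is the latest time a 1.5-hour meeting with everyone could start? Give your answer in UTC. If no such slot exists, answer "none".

17:30

Esperanza in UTC: 11:30-14:00, 15:30-19:00 (add 5h to convert from UTC-5).
Hana in UTC: 11:30-15:30, 16:30-22:00 (add 2h to convert from UTC-2).
Pita in UTC: 09:30-19:00.
Quinn in UTC: 08:30-20:00, 20:30-22:00.
Ugo in UTC: 11:30-22:00 (add 5h to convert from UTC-5).
Jun in UTC: 10:30-15:30, 16:00-22:00.
Esperanza ∩ Hana: 11:30-14:00, 16:30-19:00.
Esperanza ∩ Hana ∩ Pita: 11:30-14:00, 16:30-19:00.
Esperanza ∩ Hana ∩ Pita ∩ Quinn: 11:30-14:00, 16:30-19:00.
Esperanza ∩ Hana ∩ Pita ∩ Quinn ∩ Ugo: 11:30-14:00, 16:30-19:00.
Esperanza ∩ Hana ∩ Pita ∩ Quinn ∩ Ugo ∩ Jun: 11:30-14:00, 16:30-19:00.
The last common window of at least 90 minutes is 16:30-19:00; a 90-minute meeting can start as late as 17:30 and still end by 19:00.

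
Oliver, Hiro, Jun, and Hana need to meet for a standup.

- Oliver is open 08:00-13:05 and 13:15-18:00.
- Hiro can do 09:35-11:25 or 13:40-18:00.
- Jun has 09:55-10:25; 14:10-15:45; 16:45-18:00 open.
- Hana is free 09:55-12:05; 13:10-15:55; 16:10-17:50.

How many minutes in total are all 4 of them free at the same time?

190

Oliver ∩ Hiro: 09:35-11:25, 13:40-18:00.
Oliver ∩ Hiro ∩ Jun: 09:55-10:25, 14:10-15:45, 16:45-18:00.
Oliver ∩ Hiro ∩ Jun ∩ Hana: 09:55-10:25, 14:10-15:45, 16:45-17:50.
Those are the intersection windows.
Summing the common windows: 30 + 95 + 65 = 190 minutes.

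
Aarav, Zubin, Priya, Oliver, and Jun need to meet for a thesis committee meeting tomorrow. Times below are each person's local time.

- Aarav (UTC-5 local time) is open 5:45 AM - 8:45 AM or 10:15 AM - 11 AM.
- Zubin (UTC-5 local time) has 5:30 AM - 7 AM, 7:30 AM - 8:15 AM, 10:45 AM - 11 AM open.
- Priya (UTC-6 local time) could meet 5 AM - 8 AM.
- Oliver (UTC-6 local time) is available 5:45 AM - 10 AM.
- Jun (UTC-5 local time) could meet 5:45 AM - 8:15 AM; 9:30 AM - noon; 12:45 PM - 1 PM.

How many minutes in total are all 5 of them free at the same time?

Aarav in UTC: 10:45-13:45, 15:15-16:00 (add 5h to convert from UTC-5).
Zubin in UTC: 10:30-12:00, 12:30-13:15, 15:45-16:00 (add 5h to convert from UTC-5).
Priya in UTC: 11:00-14:00 (add 6h to convert from UTC-6).
Oliver in UTC: 11:45-16:00 (add 6h to convert from UTC-6).
Jun in UTC: 10:45-13:15, 14:30-17:00, 17:45-18:00 (add 5h to convert from UTC-5).
Aarav ∩ Zubin: 10:45-12:00, 12:30-13:15, 15:45-16:00.
Aarav ∩ Zubin ∩ Priya: 11:00-12:00, 12:30-13:15.
Aarav ∩ Zubin ∩ Priya ∩ Oliver: 11:45-12:00, 12:30-13:15.
Aarav ∩ Zubin ∩ Priya ∩ Oliver ∩ Jun: 11:45-12:00, 12:30-13:15.
Those are the intersection windows.
Summing the common windows: 15 + 45 = 60 minutes.

60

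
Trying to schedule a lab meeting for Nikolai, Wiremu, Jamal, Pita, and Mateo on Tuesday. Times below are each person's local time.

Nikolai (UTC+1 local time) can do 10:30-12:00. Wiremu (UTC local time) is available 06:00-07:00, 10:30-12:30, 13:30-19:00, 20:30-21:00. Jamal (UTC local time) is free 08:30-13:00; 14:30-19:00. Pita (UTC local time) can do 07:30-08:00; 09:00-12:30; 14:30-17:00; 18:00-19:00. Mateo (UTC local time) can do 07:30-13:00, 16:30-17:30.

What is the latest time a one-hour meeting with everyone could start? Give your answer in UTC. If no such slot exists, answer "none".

none

Nikolai in UTC: 09:30-11:00 (subtract 1h to convert from UTC+1).
Wiremu in UTC: 06:00-07:00, 10:30-12:30, 13:30-19:00, 20:30-21:00.
Jamal in UTC: 08:30-13:00, 14:30-19:00.
Pita in UTC: 07:30-08:00, 09:00-12:30, 14:30-17:00, 18:00-19:00.
Mateo in UTC: 07:30-13:00, 16:30-17:30.
Nikolai ∩ Wiremu: 10:30-11:00.
Nikolai ∩ Wiremu ∩ Jamal: 10:30-11:00.
Nikolai ∩ Wiremu ∩ Jamal ∩ Pita: 10:30-11:00.
Nikolai ∩ Wiremu ∩ Jamal ∩ Pita ∩ Mateo: 10:30-11:00.
No common window is at least 60 minutes long.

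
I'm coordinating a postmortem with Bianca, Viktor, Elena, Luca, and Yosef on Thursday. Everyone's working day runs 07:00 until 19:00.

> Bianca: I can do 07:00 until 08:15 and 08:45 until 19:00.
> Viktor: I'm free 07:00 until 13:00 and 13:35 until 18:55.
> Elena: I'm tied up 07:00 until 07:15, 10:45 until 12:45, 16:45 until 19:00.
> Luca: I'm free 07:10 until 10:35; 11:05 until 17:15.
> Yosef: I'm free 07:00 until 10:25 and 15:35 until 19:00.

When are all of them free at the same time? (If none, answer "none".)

07:15-08:15, 08:45-10:25, 15:35-16:45

Bianca free: 07:00-08:15, 08:45-19:00.
Viktor free: 07:00-13:00, 13:35-18:55.
Elena free: 07:15-10:45, 12:45-16:45 (invert busy blocks within the working day).
Luca free: 07:10-10:35, 11:05-17:15.
Yosef free: 07:00-10:25, 15:35-19:00.
Bianca ∩ Viktor: 07:00-08:15, 08:45-13:00, 13:35-18:55.
Bianca ∩ Viktor ∩ Elena: 07:15-08:15, 08:45-10:45, 12:45-13:00, 13:35-16:45.
Bianca ∩ Viktor ∩ Elena ∩ Luca: 07:15-08:15, 08:45-10:35, 12:45-13:00, 13:35-16:45.
Bianca ∩ Viktor ∩ Elena ∩ Luca ∩ Yosef: 07:15-08:15, 08:45-10:25, 15:35-16:45.
So the common availability across everyone is 07:15-08:15, 08:45-10:25, 15:35-16:45.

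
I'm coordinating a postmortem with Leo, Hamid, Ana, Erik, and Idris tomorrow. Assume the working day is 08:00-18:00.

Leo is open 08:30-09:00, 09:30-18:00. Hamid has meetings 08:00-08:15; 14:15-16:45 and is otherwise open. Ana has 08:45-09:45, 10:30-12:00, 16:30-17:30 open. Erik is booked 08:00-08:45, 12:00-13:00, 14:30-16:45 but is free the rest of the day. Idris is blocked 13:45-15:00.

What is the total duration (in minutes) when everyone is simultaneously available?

165

Leo free: 08:30-09:00, 09:30-18:00.
Hamid free: 08:15-14:15, 16:45-18:00 (invert busy blocks within the working day).
Ana free: 08:45-09:45, 10:30-12:00, 16:30-17:30.
Erik free: 08:45-12:00, 13:00-14:30, 16:45-18:00 (invert busy blocks within the working day).
Idris free: 08:00-13:45, 15:00-18:00 (invert busy blocks within the working day).
Leo ∩ Hamid: 08:30-09:00, 09:30-14:15, 16:45-18:00.
Leo ∩ Hamid ∩ Ana: 08:45-09:00, 09:30-09:45, 10:30-12:00, 16:45-17:30.
Leo ∩ Hamid ∩ Ana ∩ Erik: 08:45-09:00, 09:30-09:45, 10:30-12:00, 16:45-17:30.
Leo ∩ Hamid ∩ Ana ∩ Erik ∩ Idris: 08:45-09:00, 09:30-09:45, 10:30-12:00, 16:45-17:30.
Summing the common windows: 15 + 15 + 90 + 45 = 165 minutes.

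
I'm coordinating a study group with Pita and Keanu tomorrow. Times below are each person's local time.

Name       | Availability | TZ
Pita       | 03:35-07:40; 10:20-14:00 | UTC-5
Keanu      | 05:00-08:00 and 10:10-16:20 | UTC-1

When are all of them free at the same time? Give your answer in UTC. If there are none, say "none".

08:35-09:00, 11:10-12:40, 15:20-17:20

Pita in UTC: 08:35-12:40, 15:20-19:00 (add 5h to convert from UTC-5).
Keanu in UTC: 06:00-09:00, 11:10-17:20 (add 1h to convert from UTC-1).
Pita ∩ Keanu: 08:35-09:00, 11:10-12:40, 15:20-17:20.
Those are the intersection windows.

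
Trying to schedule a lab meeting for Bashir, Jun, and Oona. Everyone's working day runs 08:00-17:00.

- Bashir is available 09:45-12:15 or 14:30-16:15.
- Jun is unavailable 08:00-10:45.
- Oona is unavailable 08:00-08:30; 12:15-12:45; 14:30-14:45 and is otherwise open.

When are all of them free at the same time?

10:45-12:15, 14:45-16:15

Bashir free: 09:45-12:15, 14:30-16:15.
Jun free: 10:45-17:00 (invert busy blocks within the working day).
Oona free: 08:30-12:15, 12:45-14:30, 14:45-17:00 (invert busy blocks within the working day).
Bashir ∩ Jun: 10:45-12:15, 14:30-16:15.
Bashir ∩ Jun ∩ Oona: 10:45-12:15, 14:45-16:15.
Those are the intersection windows.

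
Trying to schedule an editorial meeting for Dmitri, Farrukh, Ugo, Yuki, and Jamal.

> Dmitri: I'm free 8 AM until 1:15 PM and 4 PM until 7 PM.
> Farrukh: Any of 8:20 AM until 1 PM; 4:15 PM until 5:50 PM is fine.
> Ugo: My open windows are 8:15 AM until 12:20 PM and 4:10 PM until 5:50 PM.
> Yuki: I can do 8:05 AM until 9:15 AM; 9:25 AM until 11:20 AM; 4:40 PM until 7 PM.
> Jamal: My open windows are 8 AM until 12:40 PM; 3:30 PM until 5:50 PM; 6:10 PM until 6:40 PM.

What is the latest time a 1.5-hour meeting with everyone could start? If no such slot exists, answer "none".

Dmitri ∩ Farrukh: 08:20-13:00, 16:15-17:50.
Dmitri ∩ Farrukh ∩ Ugo: 08:20-12:20, 16:15-17:50.
Dmitri ∩ Farrukh ∩ Ugo ∩ Yuki: 08:20-09:15, 09:25-11:20, 16:40-17:50.
Dmitri ∩ Farrukh ∩ Ugo ∩ Yuki ∩ Jamal: 08:20-09:15, 09:25-11:20, 16:40-17:50.
The last common window of at least 90 minutes is 09:25-11:20; a 90-minute meeting can start as late as 09:50 and still end by 11:20.

09:50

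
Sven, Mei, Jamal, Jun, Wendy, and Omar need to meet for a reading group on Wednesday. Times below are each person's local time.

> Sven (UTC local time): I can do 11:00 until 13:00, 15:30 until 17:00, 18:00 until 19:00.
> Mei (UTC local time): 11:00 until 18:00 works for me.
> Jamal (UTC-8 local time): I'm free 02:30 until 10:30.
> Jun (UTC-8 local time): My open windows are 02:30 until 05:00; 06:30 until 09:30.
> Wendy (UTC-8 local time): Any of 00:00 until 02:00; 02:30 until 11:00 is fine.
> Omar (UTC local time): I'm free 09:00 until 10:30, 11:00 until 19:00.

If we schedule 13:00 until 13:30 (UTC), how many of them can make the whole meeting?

Sven in UTC: 11:00-13:00, 15:30-17:00, 18:00-19:00.
Mei in UTC: 11:00-18:00.
Jamal in UTC: 10:30-18:30 (add 8h to convert from UTC-8).
Jun in UTC: 10:30-13:00, 14:30-17:30 (add 8h to convert from UTC-8).
Wendy in UTC: 08:00-10:00, 10:30-19:00 (add 8h to convert from UTC-8).
Omar in UTC: 09:00-10:30, 11:00-19:00.
Mei, Jamal, Wendy, and Omar can make the full 13:00-13:30 slot — that's 4.

4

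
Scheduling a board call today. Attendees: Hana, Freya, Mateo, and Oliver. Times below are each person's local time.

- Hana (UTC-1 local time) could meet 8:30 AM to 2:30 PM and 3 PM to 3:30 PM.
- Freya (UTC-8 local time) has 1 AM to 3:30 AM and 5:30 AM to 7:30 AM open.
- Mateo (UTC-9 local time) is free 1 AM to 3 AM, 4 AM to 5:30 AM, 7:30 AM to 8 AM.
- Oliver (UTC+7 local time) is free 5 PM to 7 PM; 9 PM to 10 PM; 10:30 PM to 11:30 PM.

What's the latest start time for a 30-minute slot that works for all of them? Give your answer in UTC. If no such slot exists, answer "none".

Hana in UTC: 09:30-15:30, 16:00-16:30 (add 1h to convert from UTC-1).
Freya in UTC: 09:00-11:30, 13:30-15:30 (add 8h to convert from UTC-8).
Mateo in UTC: 10:00-12:00, 13:00-14:30, 16:30-17:00 (add 9h to convert from UTC-9).
Oliver in UTC: 10:00-12:00, 14:00-15:00, 15:30-16:30 (subtract 7h to convert from UTC+7).
Hana ∩ Freya: 09:30-11:30, 13:30-15:30.
Hana ∩ Freya ∩ Mateo: 10:00-11:30, 13:30-14:30.
Hana ∩ Freya ∩ Mateo ∩ Oliver: 10:00-11:30, 14:00-14:30.
The last common window of at least 30 minutes is 14:00-14:30; a 30-minute meeting can start as late as 14:00 and still end by 14:30.

14:00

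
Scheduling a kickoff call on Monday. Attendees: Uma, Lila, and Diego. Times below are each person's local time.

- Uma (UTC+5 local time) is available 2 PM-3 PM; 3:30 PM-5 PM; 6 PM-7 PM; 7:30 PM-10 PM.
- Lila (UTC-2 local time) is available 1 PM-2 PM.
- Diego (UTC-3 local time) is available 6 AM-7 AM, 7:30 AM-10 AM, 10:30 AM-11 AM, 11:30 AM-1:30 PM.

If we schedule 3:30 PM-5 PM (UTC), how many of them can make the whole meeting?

1

Uma in UTC: 09:00-10:00, 10:30-12:00, 13:00-14:00, 14:30-17:00 (subtract 5h to convert from UTC+5).
Lila in UTC: 15:00-16:00 (add 2h to convert from UTC-2).
Diego in UTC: 09:00-10:00, 10:30-13:00, 13:30-14:00, 14:30-16:30 (add 3h to convert from UTC-3).
Uma can make the full 15:30-17:00 slot — that's 1.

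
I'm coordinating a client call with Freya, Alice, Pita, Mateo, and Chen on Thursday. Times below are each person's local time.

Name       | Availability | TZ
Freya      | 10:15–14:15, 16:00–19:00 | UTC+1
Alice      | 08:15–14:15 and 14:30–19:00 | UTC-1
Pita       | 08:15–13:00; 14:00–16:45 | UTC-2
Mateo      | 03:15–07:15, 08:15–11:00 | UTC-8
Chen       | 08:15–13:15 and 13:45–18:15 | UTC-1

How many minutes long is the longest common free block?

Freya in UTC: 09:15-13:15, 15:00-18:00 (subtract 1h to convert from UTC+1).
Alice in UTC: 09:15-15:15, 15:30-20:00 (add 1h to convert from UTC-1).
Pita in UTC: 10:15-15:00, 16:00-18:45 (add 2h to convert from UTC-2).
Mateo in UTC: 11:15-15:15, 16:15-19:00 (add 8h to convert from UTC-8).
Chen in UTC: 09:15-14:15, 14:45-19:15 (add 1h to convert from UTC-1).
Freya ∩ Alice: 09:15-13:15, 15:00-15:15, 15:30-18:00.
Freya ∩ Alice ∩ Pita: 10:15-13:15, 16:00-18:00.
Freya ∩ Alice ∩ Pita ∩ Mateo: 11:15-13:15, 16:15-18:00.
Freya ∩ Alice ∩ Pita ∩ Mateo ∩ Chen: 11:15-13:15, 16:15-18:00.
The longest is 11:15-13:15 at 120 minutes.

120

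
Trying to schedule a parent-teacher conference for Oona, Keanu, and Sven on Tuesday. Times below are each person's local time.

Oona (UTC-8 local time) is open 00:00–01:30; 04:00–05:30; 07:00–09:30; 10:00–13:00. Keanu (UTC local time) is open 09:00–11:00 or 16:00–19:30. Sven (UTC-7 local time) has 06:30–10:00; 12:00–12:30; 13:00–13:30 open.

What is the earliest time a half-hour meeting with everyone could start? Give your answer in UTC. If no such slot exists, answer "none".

Oona in UTC: 08:00-09:30, 12:00-13:30, 15:00-17:30, 18:00-21:00 (add 8h to convert from UTC-8).
Keanu in UTC: 09:00-11:00, 16:00-19:30.
Sven in UTC: 13:30-17:00, 19:00-19:30, 20:00-20:30 (add 7h to convert from UTC-7).
Oona ∩ Keanu: 09:00-09:30, 16:00-17:30, 18:00-19:30.
Oona ∩ Keanu ∩ Sven: 16:00-17:00, 19:00-19:30.
The first common window of at least 30 minutes is 16:00-17:00, so the earliest start is 16:00.

16:00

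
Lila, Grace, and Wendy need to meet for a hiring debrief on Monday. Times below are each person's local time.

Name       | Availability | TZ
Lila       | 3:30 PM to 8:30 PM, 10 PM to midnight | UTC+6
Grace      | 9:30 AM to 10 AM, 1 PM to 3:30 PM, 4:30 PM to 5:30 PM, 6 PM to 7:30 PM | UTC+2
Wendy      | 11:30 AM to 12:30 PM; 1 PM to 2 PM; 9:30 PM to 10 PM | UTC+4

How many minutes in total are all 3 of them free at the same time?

Lila in UTC: 09:30-14:30, 16:00-18:00 (subtract 6h to convert from UTC+6).
Grace in UTC: 07:30-08:00, 11:00-13:30, 14:30-15:30, 16:00-17:30 (subtract 2h to convert from UTC+2).
Wendy in UTC: 07:30-08:30, 09:00-10:00, 17:30-18:00 (subtract 4h to convert from UTC+4).
Lila ∩ Grace: 11:00-13:30, 16:00-17:30.
Lila ∩ Grace ∩ Wendy: ∅.
There is no time when everyone is free.
There is no common window, so the total is 0 minutes.

0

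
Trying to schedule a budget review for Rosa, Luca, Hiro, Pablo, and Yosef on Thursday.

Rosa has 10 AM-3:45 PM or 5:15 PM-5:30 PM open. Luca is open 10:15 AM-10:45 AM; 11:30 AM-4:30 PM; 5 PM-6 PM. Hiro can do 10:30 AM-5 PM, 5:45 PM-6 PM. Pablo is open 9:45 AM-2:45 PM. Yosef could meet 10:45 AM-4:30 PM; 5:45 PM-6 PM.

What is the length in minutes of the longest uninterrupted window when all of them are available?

195

Rosa ∩ Luca: 10:15-10:45, 11:30-15:45, 17:15-17:30.
Rosa ∩ Luca ∩ Hiro: 10:30-10:45, 11:30-15:45.
Rosa ∩ Luca ∩ Hiro ∩ Pablo: 10:30-10:45, 11:30-14:45.
Rosa ∩ Luca ∩ Hiro ∩ Pablo ∩ Yosef: 11:30-14:45.
The longest is 11:30-14:45 at 195 minutes.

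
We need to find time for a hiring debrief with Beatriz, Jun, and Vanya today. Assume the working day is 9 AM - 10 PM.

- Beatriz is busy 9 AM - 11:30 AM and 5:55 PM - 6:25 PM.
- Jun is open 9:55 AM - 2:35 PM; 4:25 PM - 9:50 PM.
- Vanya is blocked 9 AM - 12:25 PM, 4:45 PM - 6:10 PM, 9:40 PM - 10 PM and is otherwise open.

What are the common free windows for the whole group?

Beatriz free: 11:30-17:55, 18:25-22:00 (invert busy blocks within the working day).
Jun free: 09:55-14:35, 16:25-21:50.
Vanya free: 12:25-16:45, 18:10-21:40 (invert busy blocks within the working day).
Beatriz ∩ Jun: 11:30-14:35, 16:25-17:55, 18:25-21:50.
Beatriz ∩ Jun ∩ Vanya: 12:25-14:35, 16:25-16:45, 18:25-21:40.

12:25-14:35, 16:25-16:45, 18:25-21:40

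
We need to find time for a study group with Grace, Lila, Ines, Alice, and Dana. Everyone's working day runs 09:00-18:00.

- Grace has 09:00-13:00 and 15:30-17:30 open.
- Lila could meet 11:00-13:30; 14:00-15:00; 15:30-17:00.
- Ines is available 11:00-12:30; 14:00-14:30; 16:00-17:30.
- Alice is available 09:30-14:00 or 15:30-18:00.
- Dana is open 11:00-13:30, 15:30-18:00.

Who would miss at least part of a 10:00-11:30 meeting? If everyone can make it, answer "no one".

Grace: free for 10:00-11:30. Lila: not fully free for 10:00-11:30. Ines: not fully free for 10:00-11:30. Alice: free for 10:00-11:30. Dana: not fully free for 10:00-11:30.

Dana, Ines, Lila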